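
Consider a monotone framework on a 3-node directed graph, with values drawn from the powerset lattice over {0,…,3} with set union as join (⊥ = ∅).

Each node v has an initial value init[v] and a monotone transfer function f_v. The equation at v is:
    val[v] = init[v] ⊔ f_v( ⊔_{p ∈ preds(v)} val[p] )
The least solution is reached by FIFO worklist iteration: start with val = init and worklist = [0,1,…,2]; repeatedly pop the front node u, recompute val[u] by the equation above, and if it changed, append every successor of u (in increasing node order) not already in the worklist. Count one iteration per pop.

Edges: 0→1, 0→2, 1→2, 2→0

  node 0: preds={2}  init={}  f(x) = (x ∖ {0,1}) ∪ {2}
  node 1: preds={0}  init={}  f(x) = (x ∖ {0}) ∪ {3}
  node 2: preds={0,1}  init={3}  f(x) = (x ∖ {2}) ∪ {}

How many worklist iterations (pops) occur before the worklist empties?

Worklist (3 pops):
  #1 pop 0: in={3} → {2,3} (was {}); enqueue []
  #2 pop 1: in={2,3} → {2,3} (was {}); enqueue []
  #3 pop 2: in={2,3} → {3} (no change)

Fixpoint:
  val[0] = {2,3}
  val[1] = {2,3}
  val[2] = {3}

3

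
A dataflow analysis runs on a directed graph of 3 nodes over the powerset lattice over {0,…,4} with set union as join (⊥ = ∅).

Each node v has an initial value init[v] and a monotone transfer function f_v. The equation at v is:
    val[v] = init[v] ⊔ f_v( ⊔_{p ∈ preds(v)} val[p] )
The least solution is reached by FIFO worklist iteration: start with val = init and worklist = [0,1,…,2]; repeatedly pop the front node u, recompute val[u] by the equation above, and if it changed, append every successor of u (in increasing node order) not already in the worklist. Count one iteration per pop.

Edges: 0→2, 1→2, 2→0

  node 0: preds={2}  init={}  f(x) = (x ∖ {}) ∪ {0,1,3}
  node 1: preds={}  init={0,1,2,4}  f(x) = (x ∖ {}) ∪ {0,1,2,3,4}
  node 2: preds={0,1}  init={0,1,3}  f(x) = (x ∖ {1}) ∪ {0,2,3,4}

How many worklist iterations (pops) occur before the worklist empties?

5

Trace (5 dequeues):
  [1] u=0 | in {0,1,3} | out {0,1,3} | prev {} | push {}
  [2] u=1 | in {} | out {0,1,2,3,4} | prev {0,1,2,4} | push {}
  [3] u=2 | in {0,1,2,3,4} | out {0,1,2,3,4} | prev {0,1,3} | push {0}
  [4] u=0 | in {0,1,2,3,4} | out {0,1,2,3,4} | prev {0,1,3} | push {2}
  [5] u=2 | in {0,1,2,3,4} | out {0,1,2,3,4} | ==

Converged values:
  [0] {0,1,2,3,4}
  [1] {0,1,2,3,4}
  [2] {0,1,2,3,4}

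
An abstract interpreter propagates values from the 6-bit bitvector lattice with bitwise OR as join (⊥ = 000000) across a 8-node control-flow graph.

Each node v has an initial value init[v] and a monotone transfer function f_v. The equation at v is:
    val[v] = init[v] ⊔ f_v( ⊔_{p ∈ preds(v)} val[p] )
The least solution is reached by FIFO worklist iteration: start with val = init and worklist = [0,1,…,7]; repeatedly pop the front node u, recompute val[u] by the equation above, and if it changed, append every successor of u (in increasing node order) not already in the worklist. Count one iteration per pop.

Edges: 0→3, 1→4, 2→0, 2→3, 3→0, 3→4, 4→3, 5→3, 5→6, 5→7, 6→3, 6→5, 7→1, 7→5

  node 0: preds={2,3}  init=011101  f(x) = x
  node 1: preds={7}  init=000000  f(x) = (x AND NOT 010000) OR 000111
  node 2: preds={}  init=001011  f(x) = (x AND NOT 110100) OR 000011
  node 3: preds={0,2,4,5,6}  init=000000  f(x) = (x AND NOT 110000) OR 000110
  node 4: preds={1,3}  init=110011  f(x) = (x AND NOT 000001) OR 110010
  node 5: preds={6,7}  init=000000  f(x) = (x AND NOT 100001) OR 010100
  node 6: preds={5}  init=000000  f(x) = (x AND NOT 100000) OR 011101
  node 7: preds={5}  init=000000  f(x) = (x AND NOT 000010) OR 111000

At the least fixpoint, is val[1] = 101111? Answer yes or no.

Trace (16 dequeues):
  [1] u=0 | in 001011 | out 011111 | prev 011101 | push {}
  [2] u=1 | in 000000 | out 000111 | prev 000000 | push {}
  [3] u=2 | in 000000 | out 001011 | ==
  [4] u=3 | in 111111 | out 001111 | prev 000000 | push {0}
  [5] u=4 | in 001111 | out 111111 | prev 110011 | push {3}
  [6] u=5 | in 000000 | out 010100 | prev 000000 | push {}
  [7] u=6 | in 010100 | out 011101 | prev 000000 | push {5}
  [8] u=7 | in 010100 | out 111100 | prev 000000 | push {1}
  [9] u=0 | in 001111 | out 011111 | ==
  [10] u=3 | in 111111 | out 001111 | ==
  [11] u=5 | in 111101 | out 011100 | prev 010100 | push {3,6,7}
  [12] u=1 | in 111100 | out 101111 | prev 000111 | push {4}
  [13] u=3 | in 111111 | out 001111 | ==
  [14] u=6 | in 011100 | out 011101 | ==
  [15] u=7 | in 011100 | out 111100 | ==
  [16] u=4 | in 101111 | out 111111 | ==

Converged values:
  [0] 011111
  [1] 101111
  [2] 001011
  [3] 001111
  [4] 111111
  [5] 011100
  [6] 011101
  [7] 111100

yes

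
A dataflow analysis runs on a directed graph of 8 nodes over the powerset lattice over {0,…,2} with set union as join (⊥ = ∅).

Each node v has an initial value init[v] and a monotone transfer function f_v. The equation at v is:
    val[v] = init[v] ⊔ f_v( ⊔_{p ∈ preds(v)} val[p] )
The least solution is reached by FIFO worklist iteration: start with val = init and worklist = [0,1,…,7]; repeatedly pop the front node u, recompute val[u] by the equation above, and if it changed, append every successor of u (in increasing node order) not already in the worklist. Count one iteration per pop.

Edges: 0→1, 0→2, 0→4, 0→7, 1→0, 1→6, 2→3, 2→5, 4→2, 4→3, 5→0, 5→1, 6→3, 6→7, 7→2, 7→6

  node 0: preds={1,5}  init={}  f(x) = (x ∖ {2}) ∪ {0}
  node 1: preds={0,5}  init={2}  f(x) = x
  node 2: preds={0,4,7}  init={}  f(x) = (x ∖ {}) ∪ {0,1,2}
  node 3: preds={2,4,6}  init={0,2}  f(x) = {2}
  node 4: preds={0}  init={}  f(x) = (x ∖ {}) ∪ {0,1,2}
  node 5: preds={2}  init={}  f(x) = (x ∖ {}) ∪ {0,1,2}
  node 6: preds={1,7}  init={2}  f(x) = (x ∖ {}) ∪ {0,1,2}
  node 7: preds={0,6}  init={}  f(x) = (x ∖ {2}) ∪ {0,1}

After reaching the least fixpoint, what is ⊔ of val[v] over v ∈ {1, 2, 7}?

{0,1,2}

Trace (16 dequeues):
  [1] u=0 | in {2} | out {0} | prev {} | push {}
  [2] u=1 | in {0} | out {0,2} | prev {2} | push {0}
  [3] u=2 | in {0} | out {0,1,2} | prev {} | push {}
  [4] u=3 | in {0,1,2} | out {0,2} | ==
  [5] u=4 | in {0} | out {0,1,2} | prev {} | push {2,3}
  [6] u=5 | in {0,1,2} | out {0,1,2} | prev {} | push {1}
  [7] u=6 | in {0,2} | out {0,1,2} | prev {2} | push {}
  [8] u=7 | in {0,1,2} | out {0,1} | prev {} | push {6}
  [9] u=0 | in {0,1,2} | out {0,1} | prev {0} | push {4,7}
  [10] u=2 | in {0,1,2} | out {0,1,2} | ==
  [11] u=3 | in {0,1,2} | out {0,2} | ==
  [12] u=1 | in {0,1,2} | out {0,1,2} | prev {0,2} | push {0}
  [13] u=6 | in {0,1,2} | out {0,1,2} | ==
  [14] u=4 | in {0,1} | out {0,1,2} | ==
  [15] u=7 | in {0,1,2} | out {0,1} | ==
  [16] u=0 | in {0,1,2} | out {0,1} | ==

Converged values:
  [0] {0,1}
  [1] {0,1,2}
  [2] {0,1,2}
  [3] {0,2}
  [4] {0,1,2}
  [5] {0,1,2}
  [6] {0,1,2}
  [7] {0,1}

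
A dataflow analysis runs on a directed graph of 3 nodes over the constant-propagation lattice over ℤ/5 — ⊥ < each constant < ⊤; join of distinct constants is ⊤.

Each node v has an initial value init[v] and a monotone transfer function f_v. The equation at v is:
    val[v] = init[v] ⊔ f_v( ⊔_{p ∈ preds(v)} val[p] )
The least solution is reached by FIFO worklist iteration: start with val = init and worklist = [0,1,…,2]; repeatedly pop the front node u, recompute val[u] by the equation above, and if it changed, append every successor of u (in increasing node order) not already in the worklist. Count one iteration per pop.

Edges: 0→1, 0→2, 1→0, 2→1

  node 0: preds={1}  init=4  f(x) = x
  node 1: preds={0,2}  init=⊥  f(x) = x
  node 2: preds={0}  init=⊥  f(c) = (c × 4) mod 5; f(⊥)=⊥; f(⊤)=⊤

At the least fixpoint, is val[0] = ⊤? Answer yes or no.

Iteration log — 9 steps:
  step 1. node 0  ⊔preds=⊥  new=4  stable
  step 2. node 1  ⊔preds=4  new=4  old=⊥  +wl: 0
  step 3. node 2  ⊔preds=4  new=1  old=⊥  +wl: 1
  step 4. node 0  ⊔preds=4  new=4  stable
  step 5. node 1  ⊔preds=⊤  new=⊤  old=4  +wl: 0
  step 6. node 0  ⊔preds=⊤  new=⊤  old=4  +wl: 1,2
  step 7. node 1  ⊔preds=⊤  new=⊤  stable
  step 8. node 2  ⊔preds=⊤  new=⊤  old=1  +wl: 1
  step 9. node 1  ⊔preds=⊤  new=⊤  stable

Least fixpoint reached:
  node 0: ⊤
  node 1: ⊤
  node 2: ⊤

yes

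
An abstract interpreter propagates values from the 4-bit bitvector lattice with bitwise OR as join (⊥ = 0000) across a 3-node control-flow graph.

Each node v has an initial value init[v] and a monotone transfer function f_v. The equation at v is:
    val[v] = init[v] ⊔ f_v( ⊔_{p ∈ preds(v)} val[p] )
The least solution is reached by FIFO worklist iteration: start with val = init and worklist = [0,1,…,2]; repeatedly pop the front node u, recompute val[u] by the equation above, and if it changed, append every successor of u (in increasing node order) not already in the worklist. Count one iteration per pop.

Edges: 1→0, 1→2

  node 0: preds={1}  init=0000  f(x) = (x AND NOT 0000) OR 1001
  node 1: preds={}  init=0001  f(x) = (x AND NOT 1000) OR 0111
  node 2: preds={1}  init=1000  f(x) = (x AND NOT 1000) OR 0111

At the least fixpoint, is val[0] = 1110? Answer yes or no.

no

Iteration log — 4 steps:
  step 1. node 0  ⊔preds=0001  new=1001  old=0000  +wl: 
  step 2. node 1  ⊔preds=0000  new=0111  old=0001  +wl: 0
  step 3. node 2  ⊔preds=0111  new=1111  old=1000  +wl: 
  step 4. node 0  ⊔preds=0111  new=1111  old=1001  +wl: 

Least fixpoint reached:
  node 0: 1111
  node 1: 0111
  node 2: 1111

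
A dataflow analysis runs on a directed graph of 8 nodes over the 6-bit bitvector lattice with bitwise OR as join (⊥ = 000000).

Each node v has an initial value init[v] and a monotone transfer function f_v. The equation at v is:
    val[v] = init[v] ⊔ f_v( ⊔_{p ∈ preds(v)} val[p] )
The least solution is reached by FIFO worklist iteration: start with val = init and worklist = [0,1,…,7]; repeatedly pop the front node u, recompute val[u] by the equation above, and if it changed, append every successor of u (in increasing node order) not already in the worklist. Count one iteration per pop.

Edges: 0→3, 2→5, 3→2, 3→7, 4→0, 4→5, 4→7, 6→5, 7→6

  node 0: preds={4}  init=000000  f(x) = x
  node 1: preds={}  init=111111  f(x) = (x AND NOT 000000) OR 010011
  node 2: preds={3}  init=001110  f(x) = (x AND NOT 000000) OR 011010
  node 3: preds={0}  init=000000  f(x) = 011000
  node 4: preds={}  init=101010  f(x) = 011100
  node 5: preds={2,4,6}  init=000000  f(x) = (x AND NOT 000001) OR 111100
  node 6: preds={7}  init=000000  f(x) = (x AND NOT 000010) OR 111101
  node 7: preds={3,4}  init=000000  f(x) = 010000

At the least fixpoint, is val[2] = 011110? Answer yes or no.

Worklist (13 pops):
  #1 pop 0: in=101010 → 101010 (was 000000); enqueue []
  #2 pop 1: in=000000 → 111111 (no change)
  #3 pop 2: in=000000 → 011110 (was 001110); enqueue []
  #4 pop 3: in=101010 → 011000 (was 000000); enqueue [2]
  #5 pop 4: in=000000 → 111110 (was 101010); enqueue [0]
  #6 pop 5: in=111110 → 111110 (was 000000); enqueue []
  #7 pop 6: in=000000 → 111101 (was 000000); enqueue [5]
  #8 pop 7: in=111110 → 010000 (was 000000); enqueue [6]
  #9 pop 2: in=011000 → 011110 (no change)
  #10 pop 0: in=111110 → 111110 (was 101010); enqueue [3]
  #11 pop 5: in=111111 → 111110 (no change)
  #12 pop 6: in=010000 → 111101 (no change)
  #13 pop 3: in=111110 → 011000 (no change)

Fixpoint:
  val[0] = 111110
  val[1] = 111111
  val[2] = 011110
  val[3] = 011000
  val[4] = 111110
  val[5] = 111110
  val[6] = 111101
  val[7] = 010000

yes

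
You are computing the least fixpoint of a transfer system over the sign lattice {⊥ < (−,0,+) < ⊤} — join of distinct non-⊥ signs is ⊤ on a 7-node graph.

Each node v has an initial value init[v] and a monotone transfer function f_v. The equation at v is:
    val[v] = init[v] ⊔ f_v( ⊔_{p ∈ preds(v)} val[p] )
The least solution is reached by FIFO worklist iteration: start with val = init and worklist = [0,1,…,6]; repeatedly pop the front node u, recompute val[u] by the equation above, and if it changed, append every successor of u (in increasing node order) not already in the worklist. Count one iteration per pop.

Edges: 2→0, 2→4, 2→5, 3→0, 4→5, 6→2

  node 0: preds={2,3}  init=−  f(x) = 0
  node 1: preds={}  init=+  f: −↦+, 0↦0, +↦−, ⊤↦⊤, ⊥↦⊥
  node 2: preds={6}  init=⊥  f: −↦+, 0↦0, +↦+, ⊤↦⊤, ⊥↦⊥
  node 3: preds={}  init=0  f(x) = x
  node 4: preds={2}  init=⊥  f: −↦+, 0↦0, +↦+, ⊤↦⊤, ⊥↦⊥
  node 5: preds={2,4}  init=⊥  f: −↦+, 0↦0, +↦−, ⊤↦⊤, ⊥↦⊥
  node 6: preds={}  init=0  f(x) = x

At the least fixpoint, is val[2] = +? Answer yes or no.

Worklist (8 pops):
  #1 pop 0: in=0 → ⊤ (was −); enqueue []
  #2 pop 1: in=⊥ → + (no change)
  #3 pop 2: in=0 → 0 (was ⊥); enqueue [0]
  #4 pop 3: in=⊥ → 0 (no change)
  #5 pop 4: in=0 → 0 (was ⊥); enqueue []
  #6 pop 5: in=0 → 0 (was ⊥); enqueue []
  #7 pop 6: in=⊥ → 0 (no change)
  #8 pop 0: in=0 → ⊤ (no change)

Fixpoint:
  val[0] = ⊤
  val[1] = +
  val[2] = 0
  val[3] = 0
  val[4] = 0
  val[5] = 0
  val[6] = 0

no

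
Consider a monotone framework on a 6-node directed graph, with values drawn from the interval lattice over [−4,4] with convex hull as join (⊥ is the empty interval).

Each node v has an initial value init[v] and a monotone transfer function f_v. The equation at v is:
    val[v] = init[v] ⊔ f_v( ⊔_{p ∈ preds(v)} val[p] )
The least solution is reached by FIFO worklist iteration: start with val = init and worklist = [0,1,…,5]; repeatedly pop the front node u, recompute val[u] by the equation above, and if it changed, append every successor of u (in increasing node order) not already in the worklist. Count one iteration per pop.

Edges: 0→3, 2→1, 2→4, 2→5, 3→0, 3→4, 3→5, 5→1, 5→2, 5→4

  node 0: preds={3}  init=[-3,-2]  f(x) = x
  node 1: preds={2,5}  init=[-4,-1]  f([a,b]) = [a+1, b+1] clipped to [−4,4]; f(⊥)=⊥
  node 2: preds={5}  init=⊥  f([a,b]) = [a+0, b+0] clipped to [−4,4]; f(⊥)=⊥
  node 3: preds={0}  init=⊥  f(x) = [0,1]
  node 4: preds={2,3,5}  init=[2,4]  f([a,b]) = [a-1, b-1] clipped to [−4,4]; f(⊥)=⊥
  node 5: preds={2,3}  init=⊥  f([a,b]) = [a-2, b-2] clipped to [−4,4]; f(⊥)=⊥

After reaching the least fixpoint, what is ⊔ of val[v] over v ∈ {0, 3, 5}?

[-4,1]

Worklist (18 pops):
  #1 pop 0: in=⊥ → [-3,-2] (no change)
  #2 pop 1: in=⊥ → [-4,-1] (no change)
  #3 pop 2: in=⊥ → ⊥ (no change)
  #4 pop 3: in=[-3,-2] → [0,1] (was ⊥); enqueue [0]
  #5 pop 4: in=[0,1] → [-1,4] (was [2,4]); enqueue []
  #6 pop 5: in=[0,1] → [-2,-1] (was ⊥); enqueue [1,2,4]
  #7 pop 0: in=[0,1] → [-3,1] (was [-3,-2]); enqueue [3]
  #8 pop 1: in=[-2,-1] → [-4,0] (was [-4,-1]); enqueue []
  #9 pop 2: in=[-2,-1] → [-2,-1] (was ⊥); enqueue [1,5]
  #10 pop 4: in=[-2,1] → [-3,4] (was [-1,4]); enqueue []
  #11 pop 3: in=[-3,1] → [0,1] (no change)
  #12 pop 1: in=[-2,-1] → [-4,0] (no change)
  #13 pop 5: in=[-2,1] → [-4,-1] (was [-2,-1]); enqueue [1,2,4]
  #14 pop 1: in=[-4,-1] → [-4,0] (no change)
  #15 pop 2: in=[-4,-1] → [-4,-1] (was [-2,-1]); enqueue [1,5]
  #16 pop 4: in=[-4,1] → [-4,4] (was [-3,4]); enqueue []
  #17 pop 1: in=[-4,-1] → [-4,0] (no change)
  #18 pop 5: in=[-4,1] → [-4,-1] (no change)

Fixpoint:
  val[0] = [-3,1]
  val[1] = [-4,0]
  val[2] = [-4,-1]
  val[3] = [0,1]
  val[4] = [-4,4]
  val[5] = [-4,-1]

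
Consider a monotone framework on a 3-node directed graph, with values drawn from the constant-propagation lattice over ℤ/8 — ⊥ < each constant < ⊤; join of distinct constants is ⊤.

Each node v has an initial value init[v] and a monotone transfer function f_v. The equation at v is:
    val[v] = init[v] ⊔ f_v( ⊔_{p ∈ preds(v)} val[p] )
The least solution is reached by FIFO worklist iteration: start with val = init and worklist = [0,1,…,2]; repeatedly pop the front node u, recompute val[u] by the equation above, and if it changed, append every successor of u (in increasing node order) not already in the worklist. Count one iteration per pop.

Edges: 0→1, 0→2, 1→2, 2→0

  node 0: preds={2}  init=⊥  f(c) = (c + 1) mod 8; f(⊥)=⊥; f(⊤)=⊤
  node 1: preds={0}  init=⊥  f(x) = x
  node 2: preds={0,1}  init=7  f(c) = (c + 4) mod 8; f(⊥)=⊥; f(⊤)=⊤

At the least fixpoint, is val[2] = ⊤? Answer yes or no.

Iteration log — 6 steps:
  step 1. node 0  ⊔preds=7  new=0  old=⊥  +wl: 
  step 2. node 1  ⊔preds=0  new=0  old=⊥  +wl: 
  step 3. node 2  ⊔preds=0  new=⊤  old=7  +wl: 0
  step 4. node 0  ⊔preds=⊤  new=⊤  old=0  +wl: 1,2
  step 5. node 1  ⊔preds=⊤  new=⊤  old=0  +wl: 
  step 6. node 2  ⊔preds=⊤  new=⊤  stable

Least fixpoint reached:
  node 0: ⊤
  node 1: ⊤
  node 2: ⊤

yes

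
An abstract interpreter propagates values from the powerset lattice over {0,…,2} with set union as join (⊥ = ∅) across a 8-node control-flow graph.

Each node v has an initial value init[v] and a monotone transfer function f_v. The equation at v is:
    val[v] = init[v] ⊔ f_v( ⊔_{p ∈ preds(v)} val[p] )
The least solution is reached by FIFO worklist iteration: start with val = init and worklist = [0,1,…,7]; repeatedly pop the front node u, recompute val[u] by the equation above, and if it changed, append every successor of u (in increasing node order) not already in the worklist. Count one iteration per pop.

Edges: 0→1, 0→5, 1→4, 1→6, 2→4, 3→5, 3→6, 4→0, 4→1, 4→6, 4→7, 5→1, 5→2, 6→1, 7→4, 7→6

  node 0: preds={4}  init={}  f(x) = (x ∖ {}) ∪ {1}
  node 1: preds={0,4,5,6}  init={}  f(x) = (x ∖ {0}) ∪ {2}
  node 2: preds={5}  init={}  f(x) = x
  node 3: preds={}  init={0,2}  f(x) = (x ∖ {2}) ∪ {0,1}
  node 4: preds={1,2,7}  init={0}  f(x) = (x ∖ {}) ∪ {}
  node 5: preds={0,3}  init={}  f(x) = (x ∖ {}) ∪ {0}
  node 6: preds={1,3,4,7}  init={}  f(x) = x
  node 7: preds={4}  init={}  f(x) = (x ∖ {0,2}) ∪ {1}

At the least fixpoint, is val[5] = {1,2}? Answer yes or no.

no

Worklist (14 pops):
  #1 pop 0: in={0} → {0,1} (was {}); enqueue []
  #2 pop 1: in={0,1} → {1,2} (was {}); enqueue []
  #3 pop 2: in={} → {} (no change)
  #4 pop 3: in={} → {0,1,2} (was {0,2}); enqueue []
  #5 pop 4: in={1,2} → {0,1,2} (was {0}); enqueue [0,1]
  #6 pop 5: in={0,1,2} → {0,1,2} (was {}); enqueue [2]
  #7 pop 6: in={0,1,2} → {0,1,2} (was {}); enqueue []
  #8 pop 7: in={0,1,2} → {1} (was {}); enqueue [4,6]
  #9 pop 0: in={0,1,2} → {0,1,2} (was {0,1}); enqueue [5]
  #10 pop 1: in={0,1,2} → {1,2} (no change)
  #11 pop 2: in={0,1,2} → {0,1,2} (was {}); enqueue []
  #12 pop 4: in={0,1,2} → {0,1,2} (no change)
  #13 pop 6: in={0,1,2} → {0,1,2} (no change)
  #14 pop 5: in={0,1,2} → {0,1,2} (no change)

Fixpoint:
  val[0] = {0,1,2}
  val[1] = {1,2}
  val[2] = {0,1,2}
  val[3] = {0,1,2}
  val[4] = {0,1,2}
  val[5] = {0,1,2}
  val[6] = {0,1,2}
  val[7] = {1}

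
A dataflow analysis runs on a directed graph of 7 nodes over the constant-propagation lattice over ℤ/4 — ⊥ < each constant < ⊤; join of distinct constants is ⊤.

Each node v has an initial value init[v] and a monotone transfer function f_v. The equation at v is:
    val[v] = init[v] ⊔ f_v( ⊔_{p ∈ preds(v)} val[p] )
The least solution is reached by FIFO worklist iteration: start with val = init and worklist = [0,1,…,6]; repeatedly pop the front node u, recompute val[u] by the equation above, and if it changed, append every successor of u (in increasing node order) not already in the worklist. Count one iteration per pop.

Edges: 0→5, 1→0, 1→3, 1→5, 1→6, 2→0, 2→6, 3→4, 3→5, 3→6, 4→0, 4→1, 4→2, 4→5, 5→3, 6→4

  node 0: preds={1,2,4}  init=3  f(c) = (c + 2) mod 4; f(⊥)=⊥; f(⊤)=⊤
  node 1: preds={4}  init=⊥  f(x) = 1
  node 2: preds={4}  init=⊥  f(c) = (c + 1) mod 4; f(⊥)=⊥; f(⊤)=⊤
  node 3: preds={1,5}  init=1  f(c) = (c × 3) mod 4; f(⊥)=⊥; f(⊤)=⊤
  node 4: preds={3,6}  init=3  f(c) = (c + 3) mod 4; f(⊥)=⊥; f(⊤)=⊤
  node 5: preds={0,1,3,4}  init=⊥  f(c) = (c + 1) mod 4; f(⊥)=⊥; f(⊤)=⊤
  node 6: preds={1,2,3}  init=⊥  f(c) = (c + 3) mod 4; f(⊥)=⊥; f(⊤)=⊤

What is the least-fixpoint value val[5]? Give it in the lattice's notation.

⊤

Worklist (14 pops):
  #1 pop 0: in=3 → ⊤ (was 3); enqueue []
  #2 pop 1: in=3 → 1 (was ⊥); enqueue [0]
  #3 pop 2: in=3 → 0 (was ⊥); enqueue []
  #4 pop 3: in=1 → ⊤ (was 1); enqueue []
  #5 pop 4: in=⊤ → ⊤ (was 3); enqueue [1,2]
  #6 pop 5: in=⊤ → ⊤ (was ⊥); enqueue [3]
  #7 pop 6: in=⊤ → ⊤ (was ⊥); enqueue [4]
  #8 pop 0: in=⊤ → ⊤ (no change)
  #9 pop 1: in=⊤ → 1 (no change)
  #10 pop 2: in=⊤ → ⊤ (was 0); enqueue [0,6]
  #11 pop 3: in=⊤ → ⊤ (no change)
  #12 pop 4: in=⊤ → ⊤ (no change)
  #13 pop 0: in=⊤ → ⊤ (no change)
  #14 pop 6: in=⊤ → ⊤ (no change)

Fixpoint:
  val[0] = ⊤
  val[1] = 1
  val[2] = ⊤
  val[3] = ⊤
  val[4] = ⊤
  val[5] = ⊤
  val[6] = ⊤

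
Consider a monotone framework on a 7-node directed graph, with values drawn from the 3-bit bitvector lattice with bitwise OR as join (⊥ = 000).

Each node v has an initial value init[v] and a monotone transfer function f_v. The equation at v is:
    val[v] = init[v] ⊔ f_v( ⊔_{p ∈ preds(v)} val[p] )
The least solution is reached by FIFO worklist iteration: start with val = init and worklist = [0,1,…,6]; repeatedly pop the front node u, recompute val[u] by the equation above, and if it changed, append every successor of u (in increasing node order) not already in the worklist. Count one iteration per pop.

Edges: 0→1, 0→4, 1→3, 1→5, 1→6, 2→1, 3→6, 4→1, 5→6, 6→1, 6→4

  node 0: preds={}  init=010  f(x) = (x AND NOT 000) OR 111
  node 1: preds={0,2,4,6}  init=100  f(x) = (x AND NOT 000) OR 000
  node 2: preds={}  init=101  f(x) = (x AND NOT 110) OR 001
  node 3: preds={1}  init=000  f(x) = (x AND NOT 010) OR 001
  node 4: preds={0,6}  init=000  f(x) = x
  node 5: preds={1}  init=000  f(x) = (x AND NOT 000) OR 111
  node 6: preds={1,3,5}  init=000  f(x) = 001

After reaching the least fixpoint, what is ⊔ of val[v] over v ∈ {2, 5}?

Worklist (9 pops):
  #1 pop 0: in=000 → 111 (was 010); enqueue []
  #2 pop 1: in=111 → 111 (was 100); enqueue []
  #3 pop 2: in=000 → 101 (no change)
  #4 pop 3: in=111 → 101 (was 000); enqueue []
  #5 pop 4: in=111 → 111 (was 000); enqueue [1]
  #6 pop 5: in=111 → 111 (was 000); enqueue []
  #7 pop 6: in=111 → 001 (was 000); enqueue [4]
  #8 pop 1: in=111 → 111 (no change)
  #9 pop 4: in=111 → 111 (no change)

Fixpoint:
  val[0] = 111
  val[1] = 111
  val[2] = 101
  val[3] = 101
  val[4] = 111
  val[5] = 111
  val[6] = 001

111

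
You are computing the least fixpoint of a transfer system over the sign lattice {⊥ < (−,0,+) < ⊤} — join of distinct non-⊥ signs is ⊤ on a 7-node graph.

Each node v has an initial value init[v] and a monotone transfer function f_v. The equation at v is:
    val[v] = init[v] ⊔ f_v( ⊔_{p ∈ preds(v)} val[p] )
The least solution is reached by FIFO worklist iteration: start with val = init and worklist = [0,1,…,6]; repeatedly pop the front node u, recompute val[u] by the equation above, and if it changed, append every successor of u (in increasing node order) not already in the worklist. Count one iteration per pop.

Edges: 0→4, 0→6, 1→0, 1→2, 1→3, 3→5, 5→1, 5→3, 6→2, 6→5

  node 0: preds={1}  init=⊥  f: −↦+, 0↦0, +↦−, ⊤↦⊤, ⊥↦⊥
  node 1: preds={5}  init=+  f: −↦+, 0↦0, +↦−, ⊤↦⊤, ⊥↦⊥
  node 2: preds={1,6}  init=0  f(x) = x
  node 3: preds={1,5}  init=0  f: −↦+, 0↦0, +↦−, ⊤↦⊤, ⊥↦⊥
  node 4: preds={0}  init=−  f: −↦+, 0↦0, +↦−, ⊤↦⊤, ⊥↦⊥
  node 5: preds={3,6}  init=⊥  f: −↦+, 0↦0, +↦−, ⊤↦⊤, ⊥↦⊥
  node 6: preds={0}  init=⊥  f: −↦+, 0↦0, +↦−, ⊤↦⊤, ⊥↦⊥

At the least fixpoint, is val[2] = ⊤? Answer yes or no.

yes

Worklist (16 pops):
  #1 pop 0: in=+ → − (was ⊥); enqueue []
  #2 pop 1: in=⊥ → + (no change)
  #3 pop 2: in=+ → ⊤ (was 0); enqueue []
  #4 pop 3: in=+ → ⊤ (was 0); enqueue []
  #5 pop 4: in=− → ⊤ (was −); enqueue []
  #6 pop 5: in=⊤ → ⊤ (was ⊥); enqueue [1,3]
  #7 pop 6: in=− → + (was ⊥); enqueue [2,5]
  #8 pop 1: in=⊤ → ⊤ (was +); enqueue [0]
  #9 pop 3: in=⊤ → ⊤ (no change)
  #10 pop 2: in=⊤ → ⊤ (no change)
  #11 pop 5: in=⊤ → ⊤ (no change)
  #12 pop 0: in=⊤ → ⊤ (was −); enqueue [4,6]
  #13 pop 4: in=⊤ → ⊤ (no change)
  #14 pop 6: in=⊤ → ⊤ (was +); enqueue [2,5]
  #15 pop 2: in=⊤ → ⊤ (no change)
  #16 pop 5: in=⊤ → ⊤ (no change)

Fixpoint:
  val[0] = ⊤
  val[1] = ⊤
  val[2] = ⊤
  val[3] = ⊤
  val[4] = ⊤
  val[5] = ⊤
  val[6] = ⊤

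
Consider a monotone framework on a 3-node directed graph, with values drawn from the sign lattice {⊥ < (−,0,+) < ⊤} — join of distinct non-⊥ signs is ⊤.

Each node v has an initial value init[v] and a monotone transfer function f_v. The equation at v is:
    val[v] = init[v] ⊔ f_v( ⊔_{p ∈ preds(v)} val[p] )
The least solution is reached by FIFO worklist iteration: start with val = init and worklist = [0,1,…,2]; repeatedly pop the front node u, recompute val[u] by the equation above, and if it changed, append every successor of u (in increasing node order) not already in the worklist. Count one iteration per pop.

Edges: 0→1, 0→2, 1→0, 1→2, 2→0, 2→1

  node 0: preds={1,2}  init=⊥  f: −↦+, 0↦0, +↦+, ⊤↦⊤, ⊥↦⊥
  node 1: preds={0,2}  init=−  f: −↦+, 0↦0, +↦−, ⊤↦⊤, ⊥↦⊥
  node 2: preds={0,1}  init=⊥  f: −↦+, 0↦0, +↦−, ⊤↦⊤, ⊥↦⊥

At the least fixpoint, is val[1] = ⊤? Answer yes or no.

Iteration log — 7 steps:
  step 1. node 0  ⊔preds=−  new=+  old=⊥  +wl: 
  step 2. node 1  ⊔preds=+  new=−  stable
  step 3. node 2  ⊔preds=⊤  new=⊤  old=⊥  +wl: 0,1
  step 4. node 0  ⊔preds=⊤  new=⊤  old=+  +wl: 2
  step 5. node 1  ⊔preds=⊤  new=⊤  old=−  +wl: 0
  step 6. node 2  ⊔preds=⊤  new=⊤  stable
  step 7. node 0  ⊔preds=⊤  new=⊤  stable

Least fixpoint reached:
  node 0: ⊤
  node 1: ⊤
  node 2: ⊤

yes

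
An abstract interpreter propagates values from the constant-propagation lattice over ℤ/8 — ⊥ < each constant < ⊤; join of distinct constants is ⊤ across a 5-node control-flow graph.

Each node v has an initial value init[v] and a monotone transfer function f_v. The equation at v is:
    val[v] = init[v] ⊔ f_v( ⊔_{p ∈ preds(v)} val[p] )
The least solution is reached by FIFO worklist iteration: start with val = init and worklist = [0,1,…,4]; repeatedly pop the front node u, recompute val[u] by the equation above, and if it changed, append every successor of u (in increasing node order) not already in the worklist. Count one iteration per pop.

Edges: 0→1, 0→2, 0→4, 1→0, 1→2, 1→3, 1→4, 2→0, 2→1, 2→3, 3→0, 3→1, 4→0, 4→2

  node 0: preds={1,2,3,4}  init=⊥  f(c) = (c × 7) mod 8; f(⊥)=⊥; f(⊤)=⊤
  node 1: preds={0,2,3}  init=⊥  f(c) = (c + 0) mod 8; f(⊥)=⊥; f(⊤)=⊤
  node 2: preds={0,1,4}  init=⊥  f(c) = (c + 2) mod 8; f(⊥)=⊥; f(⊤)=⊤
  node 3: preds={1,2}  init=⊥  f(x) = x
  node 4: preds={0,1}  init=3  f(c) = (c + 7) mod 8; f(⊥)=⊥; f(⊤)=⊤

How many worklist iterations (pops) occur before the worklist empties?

11

Trace (11 dequeues):
  [1] u=0 | in 3 | out 5 | prev ⊥ | push {}
  [2] u=1 | in 5 | out 5 | prev ⊥ | push {0}
  [3] u=2 | in ⊤ | out ⊤ | prev ⊥ | push {1}
  [4] u=3 | in ⊤ | out ⊤ | prev ⊥ | push {}
  [5] u=4 | in 5 | out ⊤ | prev 3 | push {2}
  [6] u=0 | in ⊤ | out ⊤ | prev 5 | push {4}
  [7] u=1 | in ⊤ | out ⊤ | prev 5 | push {0,3}
  [8] u=2 | in ⊤ | out ⊤ | ==
  [9] u=4 | in ⊤ | out ⊤ | ==
  [10] u=0 | in ⊤ | out ⊤ | ==
  [11] u=3 | in ⊤ | out ⊤ | ==

Converged values:
  [0] ⊤
  [1] ⊤
  [2] ⊤
  [3] ⊤
  [4] ⊤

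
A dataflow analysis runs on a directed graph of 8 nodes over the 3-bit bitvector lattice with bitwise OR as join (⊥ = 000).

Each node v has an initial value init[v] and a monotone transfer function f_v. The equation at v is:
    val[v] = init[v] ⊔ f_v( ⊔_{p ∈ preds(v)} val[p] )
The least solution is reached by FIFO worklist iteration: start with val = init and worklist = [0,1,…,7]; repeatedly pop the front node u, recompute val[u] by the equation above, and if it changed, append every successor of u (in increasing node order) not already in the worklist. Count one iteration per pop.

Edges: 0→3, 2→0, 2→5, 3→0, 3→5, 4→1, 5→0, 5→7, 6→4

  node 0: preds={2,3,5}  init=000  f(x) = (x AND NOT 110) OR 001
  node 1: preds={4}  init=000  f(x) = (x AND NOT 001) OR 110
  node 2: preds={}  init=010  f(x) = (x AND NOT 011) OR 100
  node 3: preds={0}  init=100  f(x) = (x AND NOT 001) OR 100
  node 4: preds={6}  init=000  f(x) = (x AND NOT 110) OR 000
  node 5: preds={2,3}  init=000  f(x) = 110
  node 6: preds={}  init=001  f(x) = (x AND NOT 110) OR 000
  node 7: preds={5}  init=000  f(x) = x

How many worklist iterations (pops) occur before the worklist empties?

Iteration log — 10 steps:
  step 1. node 0  ⊔preds=110  new=001  old=000  +wl: 
  step 2. node 1  ⊔preds=000  new=110  old=000  +wl: 
  step 3. node 2  ⊔preds=000  new=110  old=010  +wl: 0
  step 4. node 3  ⊔preds=001  new=100  stable
  step 5. node 4  ⊔preds=001  new=001  old=000  +wl: 1
  step 6. node 5  ⊔preds=110  new=110  old=000  +wl: 
  step 7. node 6  ⊔preds=000  new=001  stable
  step 8. node 7  ⊔preds=110  new=110  old=000  +wl: 
  step 9. node 0  ⊔preds=110  new=001  stable
  step 10. node 1  ⊔preds=001  new=110  stable

Least fixpoint reached:
  node 0: 001
  node 1: 110
  node 2: 110
  node 3: 100
  node 4: 001
  node 5: 110
  node 6: 001
  node 7: 110

10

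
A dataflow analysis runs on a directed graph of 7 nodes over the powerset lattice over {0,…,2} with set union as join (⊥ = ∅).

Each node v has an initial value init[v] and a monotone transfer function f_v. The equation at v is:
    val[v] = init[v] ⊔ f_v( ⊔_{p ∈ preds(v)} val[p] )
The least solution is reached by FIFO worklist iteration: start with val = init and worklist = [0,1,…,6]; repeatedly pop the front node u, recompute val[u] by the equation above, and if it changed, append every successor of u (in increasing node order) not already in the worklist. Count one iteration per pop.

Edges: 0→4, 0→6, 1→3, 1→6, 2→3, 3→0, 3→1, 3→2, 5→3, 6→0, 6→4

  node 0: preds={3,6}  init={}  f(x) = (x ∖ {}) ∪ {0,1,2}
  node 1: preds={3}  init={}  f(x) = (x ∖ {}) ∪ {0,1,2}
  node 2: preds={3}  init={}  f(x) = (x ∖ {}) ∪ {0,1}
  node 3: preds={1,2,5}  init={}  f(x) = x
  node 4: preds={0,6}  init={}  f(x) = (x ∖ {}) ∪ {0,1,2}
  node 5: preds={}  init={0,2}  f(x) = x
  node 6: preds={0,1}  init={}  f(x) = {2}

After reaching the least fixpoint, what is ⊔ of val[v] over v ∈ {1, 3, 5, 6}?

{0,1,2}

Trace (12 dequeues):
  [1] u=0 | in {} | out {0,1,2} | prev {} | push {}
  [2] u=1 | in {} | out {0,1,2} | prev {} | push {}
  [3] u=2 | in {} | out {0,1} | prev {} | push {}
  [4] u=3 | in {0,1,2} | out {0,1,2} | prev {} | push {0,1,2}
  [5] u=4 | in {0,1,2} | out {0,1,2} | prev {} | push {}
  [6] u=5 | in {} | out {0,2} | ==
  [7] u=6 | in {0,1,2} | out {2} | prev {} | push {4}
  [8] u=0 | in {0,1,2} | out {0,1,2} | ==
  [9] u=1 | in {0,1,2} | out {0,1,2} | ==
  [10] u=2 | in {0,1,2} | out {0,1,2} | prev {0,1} | push {3}
  [11] u=4 | in {0,1,2} | out {0,1,2} | ==
  [12] u=3 | in {0,1,2} | out {0,1,2} | ==

Converged values:
  [0] {0,1,2}
  [1] {0,1,2}
  [2] {0,1,2}
  [3] {0,1,2}
  [4] {0,1,2}
  [5] {0,2}
  [6] {2}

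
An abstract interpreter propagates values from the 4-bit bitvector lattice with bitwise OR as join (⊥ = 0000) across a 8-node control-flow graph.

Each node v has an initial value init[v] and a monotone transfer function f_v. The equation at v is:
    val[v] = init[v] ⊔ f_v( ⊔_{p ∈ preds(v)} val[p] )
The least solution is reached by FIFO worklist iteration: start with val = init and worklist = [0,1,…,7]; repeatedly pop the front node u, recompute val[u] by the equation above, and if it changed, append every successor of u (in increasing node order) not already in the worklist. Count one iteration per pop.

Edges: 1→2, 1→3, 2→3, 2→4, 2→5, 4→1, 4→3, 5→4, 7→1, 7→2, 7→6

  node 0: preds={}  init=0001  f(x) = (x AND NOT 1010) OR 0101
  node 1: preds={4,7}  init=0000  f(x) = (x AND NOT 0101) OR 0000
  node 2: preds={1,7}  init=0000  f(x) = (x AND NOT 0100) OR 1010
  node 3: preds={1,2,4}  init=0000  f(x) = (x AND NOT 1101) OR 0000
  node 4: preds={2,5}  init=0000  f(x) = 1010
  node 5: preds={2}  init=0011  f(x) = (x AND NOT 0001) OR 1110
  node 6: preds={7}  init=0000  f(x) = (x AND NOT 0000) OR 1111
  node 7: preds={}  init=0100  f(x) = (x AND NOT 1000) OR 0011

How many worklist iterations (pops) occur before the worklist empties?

16

Iteration log — 16 steps:
  step 1. node 0  ⊔preds=0000  new=0101  old=0001  +wl: 
  step 2. node 1  ⊔preds=0100  new=0000  stable
  step 3. node 2  ⊔preds=0100  new=1010  old=0000  +wl: 
  step 4. node 3  ⊔preds=1010  new=0010  old=0000  +wl: 
  step 5. node 4  ⊔preds=1011  new=1010  old=0000  +wl: 1,3
  step 6. node 5  ⊔preds=1010  new=1111  old=0011  +wl: 4
  step 7. node 6  ⊔preds=0100  new=1111  old=0000  +wl: 
  step 8. node 7  ⊔preds=0000  new=0111  old=0100  +wl: 2,6
  step 9. node 1  ⊔preds=1111  new=1010  old=0000  +wl: 
  step 10. node 3  ⊔preds=1010  new=0010  stable
  step 11. node 4  ⊔preds=1111  new=1010  stable
  step 12. node 2  ⊔preds=1111  new=1011  old=1010  +wl: 3,4,5
  step 13. node 6  ⊔preds=0111  new=1111  stable
  step 14. node 3  ⊔preds=1011  new=0010  stable
  step 15. node 4  ⊔preds=1111  new=1010  stable
  step 16. node 5  ⊔preds=1011  new=1111  stable

Least fixpoint reached:
  node 0: 0101
  node 1: 1010
  node 2: 1011
  node 3: 0010
  node 4: 1010
  node 5: 1111
  node 6: 1111
  node 7: 0111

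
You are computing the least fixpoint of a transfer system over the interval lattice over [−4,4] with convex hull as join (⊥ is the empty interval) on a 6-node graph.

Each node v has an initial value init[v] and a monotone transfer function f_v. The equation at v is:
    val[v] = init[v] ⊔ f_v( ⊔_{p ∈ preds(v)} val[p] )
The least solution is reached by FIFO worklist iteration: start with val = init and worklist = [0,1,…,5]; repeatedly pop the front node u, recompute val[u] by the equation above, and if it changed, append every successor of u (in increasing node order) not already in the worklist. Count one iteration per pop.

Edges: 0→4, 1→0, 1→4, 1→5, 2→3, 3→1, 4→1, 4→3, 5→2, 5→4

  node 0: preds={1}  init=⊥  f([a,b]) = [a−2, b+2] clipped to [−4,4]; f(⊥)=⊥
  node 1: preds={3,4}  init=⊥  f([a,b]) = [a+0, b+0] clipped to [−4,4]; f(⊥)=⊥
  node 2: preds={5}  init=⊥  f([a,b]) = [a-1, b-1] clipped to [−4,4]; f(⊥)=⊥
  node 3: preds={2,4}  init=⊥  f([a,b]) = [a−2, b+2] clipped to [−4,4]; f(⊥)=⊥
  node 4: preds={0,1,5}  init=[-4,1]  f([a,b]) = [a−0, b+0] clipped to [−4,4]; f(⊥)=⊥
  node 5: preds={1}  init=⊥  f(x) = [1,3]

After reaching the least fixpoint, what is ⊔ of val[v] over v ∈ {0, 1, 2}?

[-4,4]

Trace (19 dequeues):
  [1] u=0 | in ⊥ | out ⊥ | ==
  [2] u=1 | in [-4,1] | out [-4,1] | prev ⊥ | push {0}
  [3] u=2 | in ⊥ | out ⊥ | ==
  [4] u=3 | in [-4,1] | out [-4,3] | prev ⊥ | push {1}
  [5] u=4 | in [-4,1] | out [-4,1] | ==
  [6] u=5 | in [-4,1] | out [1,3] | prev ⊥ | push {2,4}
  [7] u=0 | in [-4,1] | out [-4,3] | prev ⊥ | push {}
  [8] u=1 | in [-4,3] | out [-4,3] | prev [-4,1] | push {0,5}
  [9] u=2 | in [1,3] | out [0,2] | prev ⊥ | push {3}
  [10] u=4 | in [-4,3] | out [-4,3] | prev [-4,1] | push {1}
  [11] u=0 | in [-4,3] | out [-4,4] | prev [-4,3] | push {4}
  [12] u=5 | in [-4,3] | out [1,3] | ==
  [13] u=3 | in [-4,3] | out [-4,4] | prev [-4,3] | push {}
  [14] u=1 | in [-4,4] | out [-4,4] | prev [-4,3] | push {0,5}
  [15] u=4 | in [-4,4] | out [-4,4] | prev [-4,3] | push {1,3}
  [16] u=0 | in [-4,4] | out [-4,4] | ==
  [17] u=5 | in [-4,4] | out [1,3] | ==
  [18] u=1 | in [-4,4] | out [-4,4] | ==
  [19] u=3 | in [-4,4] | out [-4,4] | ==

Converged values:
  [0] [-4,4]
  [1] [-4,4]
  [2] [0,2]
  [3] [-4,4]
  [4] [-4,4]
  [5] [1,3]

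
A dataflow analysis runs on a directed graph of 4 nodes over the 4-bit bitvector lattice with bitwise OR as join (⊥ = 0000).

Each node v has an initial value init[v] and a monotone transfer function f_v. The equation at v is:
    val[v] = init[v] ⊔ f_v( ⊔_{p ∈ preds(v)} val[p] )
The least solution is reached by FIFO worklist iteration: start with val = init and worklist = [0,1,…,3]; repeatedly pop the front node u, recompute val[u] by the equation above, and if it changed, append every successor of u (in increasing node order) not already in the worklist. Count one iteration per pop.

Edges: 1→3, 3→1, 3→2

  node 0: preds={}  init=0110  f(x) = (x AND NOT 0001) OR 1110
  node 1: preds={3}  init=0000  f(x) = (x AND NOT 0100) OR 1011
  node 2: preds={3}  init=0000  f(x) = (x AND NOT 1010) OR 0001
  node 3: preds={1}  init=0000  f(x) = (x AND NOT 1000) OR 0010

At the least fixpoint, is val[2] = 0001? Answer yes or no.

yes

Worklist (6 pops):
  #1 pop 0: in=0000 → 1110 (was 0110); enqueue []
  #2 pop 1: in=0000 → 1011 (was 0000); enqueue []
  #3 pop 2: in=0000 → 0001 (was 0000); enqueue []
  #4 pop 3: in=1011 → 0011 (was 0000); enqueue [1,2]
  #5 pop 1: in=0011 → 1011 (no change)
  #6 pop 2: in=0011 → 0001 (no change)

Fixpoint:
  val[0] = 1110
  val[1] = 1011
  val[2] = 0001
  val[3] = 0011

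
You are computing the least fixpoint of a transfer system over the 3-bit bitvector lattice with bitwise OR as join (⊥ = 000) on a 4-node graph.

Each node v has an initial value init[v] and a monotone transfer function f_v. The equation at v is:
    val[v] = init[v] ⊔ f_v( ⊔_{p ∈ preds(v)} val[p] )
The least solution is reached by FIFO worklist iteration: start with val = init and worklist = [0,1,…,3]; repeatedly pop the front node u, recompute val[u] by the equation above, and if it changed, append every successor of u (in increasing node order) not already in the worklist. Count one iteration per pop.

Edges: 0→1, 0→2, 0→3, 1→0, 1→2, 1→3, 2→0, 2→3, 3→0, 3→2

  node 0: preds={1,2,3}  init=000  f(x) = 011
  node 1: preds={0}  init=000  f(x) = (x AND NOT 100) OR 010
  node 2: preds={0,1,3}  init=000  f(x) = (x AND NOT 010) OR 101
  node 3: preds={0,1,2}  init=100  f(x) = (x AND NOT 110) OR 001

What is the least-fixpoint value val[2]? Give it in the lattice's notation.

101

Iteration log — 6 steps:
  step 1. node 0  ⊔preds=100  new=011  old=000  +wl: 
  step 2. node 1  ⊔preds=011  new=011  old=000  +wl: 0
  step 3. node 2  ⊔preds=111  new=101  old=000  +wl: 
  step 4. node 3  ⊔preds=111  new=101  old=100  +wl: 2
  step 5. node 0  ⊔preds=111  new=011  stable
  step 6. node 2  ⊔preds=111  new=101  stable

Least fixpoint reached:
  node 0: 011
  node 1: 011
  node 2: 101
  node 3: 101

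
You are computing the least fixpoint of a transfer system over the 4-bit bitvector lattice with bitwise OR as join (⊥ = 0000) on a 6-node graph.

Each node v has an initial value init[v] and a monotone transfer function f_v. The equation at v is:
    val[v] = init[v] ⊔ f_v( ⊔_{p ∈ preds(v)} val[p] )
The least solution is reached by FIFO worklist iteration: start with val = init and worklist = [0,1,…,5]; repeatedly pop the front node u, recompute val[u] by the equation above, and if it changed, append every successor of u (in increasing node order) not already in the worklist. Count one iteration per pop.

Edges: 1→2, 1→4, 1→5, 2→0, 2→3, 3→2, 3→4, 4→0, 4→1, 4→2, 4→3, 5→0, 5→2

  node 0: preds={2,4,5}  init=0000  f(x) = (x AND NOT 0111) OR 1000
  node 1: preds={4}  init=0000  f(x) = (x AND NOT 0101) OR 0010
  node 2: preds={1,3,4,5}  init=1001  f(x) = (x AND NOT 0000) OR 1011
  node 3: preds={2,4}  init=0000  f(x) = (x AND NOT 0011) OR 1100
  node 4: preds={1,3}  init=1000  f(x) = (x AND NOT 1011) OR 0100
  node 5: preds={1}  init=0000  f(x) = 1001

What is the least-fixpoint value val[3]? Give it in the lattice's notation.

Iteration log — 11 steps:
  step 1. node 0  ⊔preds=1001  new=1000  old=0000  +wl: 
  step 2. node 1  ⊔preds=1000  new=1010  old=0000  +wl: 
  step 3. node 2  ⊔preds=1010  new=1011  old=1001  +wl: 0
  step 4. node 3  ⊔preds=1011  new=1100  old=0000  +wl: 2
  step 5. node 4  ⊔preds=1110  new=1100  old=1000  +wl: 1,3
  step 6. node 5  ⊔preds=1010  new=1001  old=0000  +wl: 
  step 7. node 0  ⊔preds=1111  new=1000  stable
  step 8. node 2  ⊔preds=1111  new=1111  old=1011  +wl: 0
  step 9. node 1  ⊔preds=1100  new=1010  stable
  step 10. node 3  ⊔preds=1111  new=1100  stable
  step 11. node 0  ⊔preds=1111  new=1000  stable

Least fixpoint reached:
  node 0: 1000
  node 1: 1010
  node 2: 1111
  node 3: 1100
  node 4: 1100
  node 5: 1001

1100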